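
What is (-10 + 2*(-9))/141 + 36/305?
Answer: -3464/43005 ≈ -0.080549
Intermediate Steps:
(-10 + 2*(-9))/141 + 36/305 = (-10 - 18)*(1/141) + 36*(1/305) = -28*1/141 + 36/305 = -28/141 + 36/305 = -3464/43005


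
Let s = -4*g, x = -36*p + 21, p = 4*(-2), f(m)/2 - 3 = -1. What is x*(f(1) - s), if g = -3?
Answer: -2472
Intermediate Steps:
f(m) = 4 (f(m) = 6 + 2*(-1) = 6 - 2 = 4)
p = -8
x = 309 (x = -36*(-8) + 21 = 288 + 21 = 309)
s = 12 (s = -4*(-3) = 12)
x*(f(1) - s) = 309*(4 - 1*12) = 309*(4 - 12) = 309*(-8) = -2472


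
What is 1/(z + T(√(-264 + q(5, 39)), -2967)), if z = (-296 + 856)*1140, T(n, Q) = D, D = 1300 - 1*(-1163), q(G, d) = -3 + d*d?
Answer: 1/640863 ≈ 1.5604e-6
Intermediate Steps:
q(G, d) = -3 + d²
D = 2463 (D = 1300 + 1163 = 2463)
T(n, Q) = 2463
z = 638400 (z = 560*1140 = 638400)
1/(z + T(√(-264 + q(5, 39)), -2967)) = 1/(638400 + 2463) = 1/640863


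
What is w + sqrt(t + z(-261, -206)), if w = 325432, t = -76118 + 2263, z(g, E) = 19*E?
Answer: 325432 + 3*I*sqrt(8641) ≈ 3.2543e+5 + 278.87*I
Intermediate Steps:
t = -73855
w + sqrt(t + z(-261, -206)) = 325432 + sqrt(-73855 + 19*(-206)) = 325432 + sqrt(-73855 - 3914) = 325432 + sqrt(-77769) = 325432 + 3*I*sqrt(8641)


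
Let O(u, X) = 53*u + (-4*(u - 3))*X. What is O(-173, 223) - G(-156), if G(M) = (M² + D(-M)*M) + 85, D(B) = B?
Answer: 147738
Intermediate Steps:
G(M) = 85 (G(M) = (M² + (-M)*M) + 85 = (M² - M²) + 85 = 0 + 85 = 85)
O(u, X) = 53*u + X*(12 - 4*u) (O(u, X) = 53*u + (-4*(-3 + u))*X = 53*u + (12 - 4*u)*X = 53*u + X*(12 - 4*u))
O(-173, 223) - G(-156) = (12*223 + 53*(-173) - 4*223*(-173)) - 1*85 = (2676 - 9169 + 154316) - 85 = 147823 - 85 = 147738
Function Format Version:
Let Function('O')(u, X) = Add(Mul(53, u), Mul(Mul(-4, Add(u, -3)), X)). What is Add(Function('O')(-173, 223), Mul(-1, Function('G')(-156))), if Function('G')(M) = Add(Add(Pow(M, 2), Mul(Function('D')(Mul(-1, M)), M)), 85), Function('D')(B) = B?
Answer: 147738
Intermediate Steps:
Function('G')(M) = 85 (Function('G')(M) = Add(Add(Pow(M, 2), Mul(Mul(-1, M), M)), 85) = Add(Add(Pow(M, 2), Mul(-1, Pow(M, 2))), 85) = Add(0, 85) = 85)
Function('O')(u, X) = Add(Mul(53, u), Mul(X, Add(12, Mul(-4, u)))) (Function('O')(u, X) = Add(Mul(53, u), Mul(Mul(-4, Add(-3, u)), X)) = Add(Mul(53, u), Mul(Add(12, Mul(-4, u)), X)) = Add(Mul(53, u), Mul(X, Add(12, Mul(-4, u)))))
Add(Function('O')(-173, 223), Mul(-1, Function('G')(-156))) = Add(Add(Mul(12, 223), Mul(53, -173), Mul(-4, 223, -173)), Mul(-1, 85)) = Add(Add(2676, -9169, 154316), -85) = Add(147823, -85) = 147738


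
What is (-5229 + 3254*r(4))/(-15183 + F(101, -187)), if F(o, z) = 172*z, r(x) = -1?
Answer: 8483/47347 ≈ 0.17917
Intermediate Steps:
(-5229 + 3254*r(4))/(-15183 + F(101, -187)) = (-5229 + 3254*(-1))/(-15183 + 172*(-187)) = (-5229 - 3254)/(-15183 - 32164) = -8483/(-47347) = -8483*(-1/47347) = 8483/47347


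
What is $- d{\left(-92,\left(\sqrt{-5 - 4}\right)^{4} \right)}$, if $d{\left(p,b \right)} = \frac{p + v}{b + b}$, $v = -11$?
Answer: $\frac{103}{162} \approx 0.6358$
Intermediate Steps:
$d{\left(p,b \right)} = \frac{-11 + p}{2 b}$ ($d{\left(p,b \right)} = \frac{p - 11}{b + b} = \frac{-11 + p}{2 b}$)
$- d{\left(-92,\left(\sqrt{-5 - 4}\right)^{4} \right)} = - \frac{-11 - 92}{2 \left(\sqrt{-5 - 4}\right)^{4}} = - \frac{-103}{2 \left(\sqrt{-9}\right)^{4}} = - \frac{-103}{2 \left(3 i\right)^{4}} = - \frac{-103}{2 \cdot 81} = \left(-1\right) \left(- \frac{103}{162}\right) = \frac{103}{162}$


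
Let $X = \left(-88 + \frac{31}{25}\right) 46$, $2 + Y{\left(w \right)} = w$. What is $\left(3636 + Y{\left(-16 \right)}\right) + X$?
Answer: $- \frac{9324}{25} \approx -372.96$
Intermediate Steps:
$Y{\left(w \right)} = -2 + w$
$X = - \frac{99774}{25}$ ($X = \left(-88 + 31 \cdot \frac{1}{25}\right) 46 = \left(-88 + \frac{31}{25}\right) 46 = \left(- \frac{2169}{25}\right) 46 = - \frac{99774}{25} \approx -3991.0$)
$\left(3636 + Y{\left(-16 \right)}\right) + X = \left(3636 - 18\right) - \frac{99774}{25} = 3618 - \frac{99774}{25} = - \frac{9324}{25}$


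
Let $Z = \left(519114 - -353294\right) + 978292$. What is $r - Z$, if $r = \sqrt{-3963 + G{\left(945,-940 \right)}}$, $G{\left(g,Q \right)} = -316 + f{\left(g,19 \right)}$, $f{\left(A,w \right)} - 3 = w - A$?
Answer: $-1850700 + 51 i \sqrt{2} \approx -1.8507 \cdot 10^{6} + 72.125 i$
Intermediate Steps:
$f{\left(A,w \right)} = 3 + w - A$ ($f{\left(A,w \right)} = 3 - \left(A - w\right) = 3 + w - A$)
$Z = 1850700$ ($Z = \left(519114 + 353294\right) + 978292 = 872408 + 978292 = 1850700$)
$G{\left(g,Q \right)} = -294 - g$ ($G{\left(g,Q \right)} = -316 + \left(3 + 19 - g\right) = -316 - \left(-22 + g\right) = -294 - g$)
$r = 51 i \sqrt{2}$ ($r = \sqrt{-3963 - 1239} = \sqrt{-5202} = 51 i \sqrt{2} \approx 72.125 i$)
$r - Z = 51 i \sqrt{2} - 1850700 = -1850700 + 51 i \sqrt{2}$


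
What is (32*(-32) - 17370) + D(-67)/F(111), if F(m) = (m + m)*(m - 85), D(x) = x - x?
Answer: -18394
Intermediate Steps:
D(x) = 0
F(m) = 2*m*(-85 + m) (F(m) = (2*m)*(-85 + m) = 2*m*(-85 + m))
(32*(-32) - 17370) + D(-67)/F(111) = (32*(-32) - 17370) + 0/((2*111*(-85 + 111))) = (-1024 - 17370) + 0/((2*111*26)) = -18394 + 0/5772 = -18394 + 0*(1/5772) = -18394 + 0 = -18394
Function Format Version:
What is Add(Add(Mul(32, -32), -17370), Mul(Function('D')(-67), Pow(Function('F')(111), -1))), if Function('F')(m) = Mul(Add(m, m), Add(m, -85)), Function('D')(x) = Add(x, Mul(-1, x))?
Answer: -18394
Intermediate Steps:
Function('D')(x) = 0
Function('F')(m) = Mul(2, m, Add(-85, m)) (Function('F')(m) = Mul(Mul(2, m), Add(-85, m)) = Mul(2, m, Add(-85, m)))
Add(Add(Mul(32, -32), -17370), Mul(Function('D')(-67), Pow(Function('F')(111), -1))) = Add(Add(Mul(32, -32), -17370), Mul(0, Pow(Mul(2, 111, Add(-85, 111)), -1))) = Add(Add(-1024, -17370), Mul(0, Pow(Mul(2, 111, 26), -1))) = Add(-18394, Mul(0, Pow(5772, -1))) = Add(-18394, Mul(0, Rational(1, 5772))) = Add(-18394, 0) = -18394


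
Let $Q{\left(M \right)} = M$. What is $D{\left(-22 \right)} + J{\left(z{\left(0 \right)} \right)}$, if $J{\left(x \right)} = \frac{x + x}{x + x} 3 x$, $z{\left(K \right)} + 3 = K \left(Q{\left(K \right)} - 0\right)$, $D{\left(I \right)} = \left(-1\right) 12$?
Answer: $-21$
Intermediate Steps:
$D{\left(I \right)} = -12$
$z{\left(K \right)} = -3 + K^{2}$ ($z{\left(K \right)} = -3 + K \left(K - 0\right) = -3 + K \left(K + \left(-2 + 2\right)\right) = -3 + K \left(K + 0\right) = -3 + K K = -3 + K^{2}$)
$J{\left(x \right)} = 3 x$ ($J{\left(x \right)} = \frac{2 x}{2 x} 3 x = 2 x \frac{1}{2 x} 3 x = 1 \cdot 3 x = 3 x$)
$D{\left(-22 \right)} + J{\left(z{\left(0 \right)} \right)} = -12 + 3 \left(-3 + 0^{2}\right) = -12 + 3 \left(-3 + 0\right) = -12 + 3 \left(-3\right) = -12 - 9 = -21$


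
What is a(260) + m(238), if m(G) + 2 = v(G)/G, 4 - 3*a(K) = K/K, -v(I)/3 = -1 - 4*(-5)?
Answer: -295/238 ≈ -1.2395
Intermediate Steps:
v(I) = -57 (v(I) = -3*(-1 - 4*(-5)) = -3*(-1 + 20) = -3*19 = -57)
a(K) = 1 (a(K) = 4/3 - K/(3*K) = 4/3 - 1/3*1 = 4/3 - 1/3 = 1)
m(G) = -2 - 57/G
a(260) + m(238) = 1 + (-2 - 57/238) = 1 - 533/238 = -295/238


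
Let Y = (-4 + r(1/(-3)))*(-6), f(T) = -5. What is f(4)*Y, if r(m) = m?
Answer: -130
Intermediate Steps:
Y = 26 (Y = (-4 + 1/(-3))*(-6) = (-4 - ⅓)*(-6) = -13/3*(-6) = 26)
f(4)*Y = -5*26 = -130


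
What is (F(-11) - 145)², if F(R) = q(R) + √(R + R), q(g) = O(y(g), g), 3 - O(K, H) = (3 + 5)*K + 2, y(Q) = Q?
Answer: (56 - I*√22)² ≈ 3114.0 - 525.33*I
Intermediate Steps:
O(K, H) = 1 - 8*K (O(K, H) = 3 - ((3 + 5)*K + 2) = 3 - (8*K + 2) = 3 - (2 + 8*K) = 3 + (-2 - 8*K) = 1 - 8*K)
q(g) = 1 - 8*g
F(R) = 1 - 8*R + √2*√R (F(R) = (1 - 8*R) + √(R + R) = (1 - 8*R) + √(2*R) = (1 - 8*R) + √2*√R = 1 - 8*R + √2*√R)
(F(-11) - 145)² = ((1 - 8*(-11) + √2*√(-11)) - 145)² = ((1 + 88 + √2*(I*√11)) - 145)² = ((1 + 88 + I*√22) - 145)² = ((89 + I*√22) - 145)² = (-56 + I*√22)²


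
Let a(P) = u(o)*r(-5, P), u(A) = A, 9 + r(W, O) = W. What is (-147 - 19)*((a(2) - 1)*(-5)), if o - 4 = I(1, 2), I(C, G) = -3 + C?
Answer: -24070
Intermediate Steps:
r(W, O) = -9 + W
o = 2 (o = 4 + (-3 + 1) = 4 - 2 = 2)
a(P) = -28 (a(P) = 2*(-9 - 5) = 2*(-14) = -28)
(-147 - 19)*((a(2) - 1)*(-5)) = (-147 - 19)*((-28 - 1)*(-5)) = -(-4814)*(-5) = -166*145 = -24070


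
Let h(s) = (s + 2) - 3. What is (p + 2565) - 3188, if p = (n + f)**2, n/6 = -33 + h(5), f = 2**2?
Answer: 28277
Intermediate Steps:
h(s) = -1 + s (h(s) = (2 + s) - 3 = -1 + s)
f = 4
n = -174 (n = 6*(-33 + (-1 + 5)) = 6*(-33 + 4) = 6*(-29) = -174)
p = 28900 (p = (-174 + 4)**2 = (-170)**2 = 28900)
(p + 2565) - 3188 = (28900 + 2565) - 3188 = 31465 - 3188 = 28277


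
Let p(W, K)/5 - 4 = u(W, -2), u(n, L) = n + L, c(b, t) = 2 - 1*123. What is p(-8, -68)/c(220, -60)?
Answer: 30/121 ≈ 0.24793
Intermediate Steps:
c(b, t) = -121 (c(b, t) = 2 - 123 = -121)
u(n, L) = L + n
p(W, K) = 10 + 5*W (p(W, K) = 20 + 5*(-2 + W) = 20 + (-10 + 5*W) = 10 + 5*W)
p(-8, -68)/c(220, -60) = (10 + 5*(-8))/(-121) = (10 - 40)*(-1/121) = -30*(-1/121) = 30/121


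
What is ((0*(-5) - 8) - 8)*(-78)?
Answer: 1248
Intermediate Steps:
((0*(-5) - 8) - 8)*(-78) = ((0 - 8) - 8)*(-78) = (-8 - 8)*(-78) = -16*(-78) = 1248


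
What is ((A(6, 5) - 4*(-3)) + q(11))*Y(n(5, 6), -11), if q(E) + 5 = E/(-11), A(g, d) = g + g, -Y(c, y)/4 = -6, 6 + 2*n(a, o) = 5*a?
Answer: 432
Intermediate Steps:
n(a, o) = -3 + 5*a/2 (n(a, o) = -3 + (5*a)/2 = -3 + 5*a/2)
Y(c, y) = 24 (Y(c, y) = -4*(-6) = 24)
A(g, d) = 2*g
q(E) = -5 - E/11 (q(E) = -5 + E/(-11) = -5 + E*(-1/11) = -5 - E/11)
((A(6, 5) - 4*(-3)) + q(11))*Y(n(5, 6), -11) = ((2*6 - 4*(-3)) + (-5 - 1/11*11))*24 = ((12 + 12) + (-5 - 1))*24 = (24 - 6)*24 = 18*24 = 432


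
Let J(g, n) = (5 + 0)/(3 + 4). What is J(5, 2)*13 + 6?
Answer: 107/7 ≈ 15.286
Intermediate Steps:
J(g, n) = 5/7
J(5, 2)*13 + 6 = (5/7)*13 + 6 = 65/7 + 6 = 107/7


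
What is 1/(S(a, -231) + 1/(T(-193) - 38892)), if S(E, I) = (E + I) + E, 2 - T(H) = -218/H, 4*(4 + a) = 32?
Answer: -7505988/1673835517 ≈ -0.0044843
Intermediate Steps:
a = 4 (a = -4 + (1/4)*32 = -4 + 8 = 4)
T(H) = 2 + 218/H (T(H) = 2 - (-218)/H = 2 + 218/H)
S(E, I) = I + 2*E
1/(S(a, -231) + 1/(T(-193) - 38892)) = 1/((-231 + 2*4) + 1/((2 + 218/(-193)) - 38892)) = 1/((-231 + 8) + 1/((2 + 218*(-1/193)) - 38892)) = 1/(-223 + 1/((2 - 218/193) - 38892)) = 1/(-223 + 1/(168/193 - 38892)) = 1/(-223 + 1/(-7505988/193)) = 1/(-223 - 193/7505988) = 1/(-1673835517/7505988) = -7505988/1673835517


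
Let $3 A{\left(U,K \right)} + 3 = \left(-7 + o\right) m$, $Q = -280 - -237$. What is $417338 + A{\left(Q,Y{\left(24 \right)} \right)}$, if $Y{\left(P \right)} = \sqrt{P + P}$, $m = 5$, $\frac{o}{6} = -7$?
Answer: $\frac{1251766}{3} \approx 4.1726 \cdot 10^{5}$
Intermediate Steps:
$o = -42$ ($o = 6 \left(-7\right) = -42$)
$Y{\left(P \right)} = \sqrt{2} \sqrt{P}$ ($Y{\left(P \right)} = \sqrt{2 P} = \sqrt{2} \sqrt{P}$)
$Q = -43$ ($Q = -280 + 237 = -43$)
$A{\left(U,K \right)} = - \frac{248}{3}$ ($A{\left(U,K \right)} = -1 + \frac{\left(-7 - 42\right) 5}{3} = -1 + \frac{\left(-49\right) 5}{3} = -1 + \frac{1}{3} \left(-245\right) = -1 - \frac{245}{3} = - \frac{248}{3}$)
$417338 + A{\left(Q,Y{\left(24 \right)} \right)} = 417338 - \frac{248}{3} = \frac{1251766}{3}$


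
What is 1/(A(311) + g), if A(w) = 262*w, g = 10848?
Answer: 1/92330 ≈ 1.0831e-5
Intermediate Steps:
1/(A(311) + g) = 1/(262*311 + 10848) = 1/(81482 + 10848) = 1/92330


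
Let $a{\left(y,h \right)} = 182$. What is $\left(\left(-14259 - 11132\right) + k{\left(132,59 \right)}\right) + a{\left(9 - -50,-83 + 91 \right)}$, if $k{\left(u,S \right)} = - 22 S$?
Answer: $-26507$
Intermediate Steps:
$\left(\left(-14259 - 11132\right) + k{\left(132,59 \right)}\right) + a{\left(9 - -50,-83 + 91 \right)} = \left(\left(-14259 - 11132\right) - 1298\right) + 182 = \left(-25391 - 1298\right) + 182 = -26689 + 182 = -26507$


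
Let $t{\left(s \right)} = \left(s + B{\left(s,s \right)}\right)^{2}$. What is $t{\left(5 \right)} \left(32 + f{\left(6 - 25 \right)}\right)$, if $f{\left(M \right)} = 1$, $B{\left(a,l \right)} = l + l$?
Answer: $7425$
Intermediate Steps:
$B{\left(a,l \right)} = 2 l$
$t{\left(s \right)} = 9 s^{2}$ ($t{\left(s \right)} = \left(s + 2 s\right)^{2} = \left(3 s\right)^{2} = 9 s^{2}$)
$t{\left(5 \right)} \left(32 + f{\left(6 - 25 \right)}\right) = 9 \cdot 5^{2} \left(32 + 1\right) = 9 \cdot 25 \cdot 33 = 225 \cdot 33 = 7425$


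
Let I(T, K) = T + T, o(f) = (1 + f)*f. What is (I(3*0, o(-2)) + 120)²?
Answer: 14400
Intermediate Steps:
o(f) = f*(1 + f)
I(T, K) = 2*T
(I(3*0, o(-2)) + 120)² = (2*(3*0) + 120)² = (2*0 + 120)² = (0 + 120)² = 120² = 14400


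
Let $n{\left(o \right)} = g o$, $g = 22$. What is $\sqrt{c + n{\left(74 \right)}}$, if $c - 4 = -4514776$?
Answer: $2 i \sqrt{1128286} \approx 2124.4 i$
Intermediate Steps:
$c = -4514772$ ($c = 4 - 4514776 = -4514772$)
$n{\left(o \right)} = 22 o$
$\sqrt{c + n{\left(74 \right)}} = \sqrt{-4514772 + 22 \cdot 74} = \sqrt{-4514772 + 1628} = \sqrt{-4513144} = 2 i \sqrt{1128286}$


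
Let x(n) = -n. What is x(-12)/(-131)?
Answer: -12/131 ≈ -0.091603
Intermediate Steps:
x(-12)/(-131) = (-1*(-12))/(-131) = -1/131*12 = -12/131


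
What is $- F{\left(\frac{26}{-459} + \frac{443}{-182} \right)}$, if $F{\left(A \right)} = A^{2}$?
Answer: $- \frac{43292708761}{6978597444} \approx -6.2036$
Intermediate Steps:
$- F{\left(\frac{26}{-459} + \frac{443}{-182} \right)} = - \left(\frac{26}{-459} + \frac{443}{-182}\right)^{2} = - \left(26 \left(- \frac{1}{459}\right) + 443 \left(- \frac{1}{182}\right)\right)^{2} = - \left(- \frac{26}{459} - \frac{443}{182}\right)^{2} = - \left(- \frac{208069}{83538}\right)^{2} = \left(-1\right) \frac{43292708761}{6978597444} = - \frac{43292708761}{6978597444}$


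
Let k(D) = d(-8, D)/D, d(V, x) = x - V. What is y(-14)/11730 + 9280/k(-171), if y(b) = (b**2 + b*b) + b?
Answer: 3102360669/318665 ≈ 9735.5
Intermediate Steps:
k(D) = (8 + D)/D (k(D) = (D - 1*(-8))/D = (D + 8)/D = (8 + D)/D)
y(b) = b + 2*b**2 (y(b) = (b**2 + b**2) + b = 2*b**2 + b = b + 2*b**2)
y(-14)/11730 + 9280/k(-171) = -14*(1 + 2*(-14))/11730 + 9280/(((8 - 171)/(-171))) = -14*(1 - 28)*(1/11730) + 9280/((-1/171*(-163))) = -14*(-27)*(1/11730) + 9280/(163/171) = 378*(1/11730) + 9280*(171/163) = 63/1955 + 1586880/163 = 3102360669/318665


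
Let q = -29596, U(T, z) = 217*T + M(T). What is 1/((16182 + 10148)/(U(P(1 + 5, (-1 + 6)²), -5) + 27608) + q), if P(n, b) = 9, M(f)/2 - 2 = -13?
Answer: -29539/874209914 ≈ -3.3789e-5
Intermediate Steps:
M(f) = -22 (M(f) = 4 + 2*(-13) = 4 - 26 = -22)
U(T, z) = -22 + 217*T (U(T, z) = 217*T - 22 = -22 + 217*T)
1/((16182 + 10148)/(U(P(1 + 5, (-1 + 6)²), -5) + 27608) + q) = 1/((16182 + 10148)/((-22 + 217*9) + 27608) - 29596) = 1/(26330/((-22 + 1953) + 27608) - 29596) = 1/(26330/(1931 + 27608) - 29596) = 1/(26330/29539 - 29596) = 1/(-874209914/29539) = -29539/874209914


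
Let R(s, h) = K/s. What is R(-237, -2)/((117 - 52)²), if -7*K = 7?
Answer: 1/1001325 ≈ 9.9868e-7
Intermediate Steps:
K = -1 (K = -⅐*7 = -1)
R(s, h) = -1/s
R(-237, -2)/((117 - 52)²) = (-1/(-237))/((117 - 52)²) = (-1*(-1/237))/(65²) = (1/237)/4225 = (1/237)*(1/4225) = 1/1001325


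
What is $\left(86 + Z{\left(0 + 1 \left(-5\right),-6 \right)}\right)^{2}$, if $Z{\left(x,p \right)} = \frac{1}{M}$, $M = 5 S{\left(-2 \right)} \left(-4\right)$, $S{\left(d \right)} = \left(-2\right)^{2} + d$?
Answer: $\frac{11826721}{1600} \approx 7391.7$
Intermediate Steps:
$S{\left(d \right)} = 4 + d$
$M = -40$ ($M = 5 \left(4 - 2\right) \left(-4\right) = 5 \cdot 2 \left(-4\right) = 10 \left(-4\right) = -40$)
$Z{\left(x,p \right)} = - \frac{1}{40}$ ($Z{\left(x,p \right)} = \frac{1}{-40} = - \frac{1}{40}$)
$\left(86 + Z{\left(0 + 1 \left(-5\right),-6 \right)}\right)^{2} = \left(86 - \frac{1}{40}\right)^{2} = \left(\frac{3439}{40}\right)^{2} = \frac{11826721}{1600}$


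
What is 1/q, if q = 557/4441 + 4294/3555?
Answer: 15787755/21049789 ≈ 0.75002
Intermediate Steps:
q = 21049789/15787755 (q = 557*(1/4441) + 4294*(1/3555) = 557/4441 + 4294/3555 = 21049789/15787755 ≈ 1.3333)
1/q = 1/(21049789/15787755) = 15787755/21049789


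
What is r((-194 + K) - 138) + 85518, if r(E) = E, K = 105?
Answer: 85291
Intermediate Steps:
r((-194 + K) - 138) + 85518 = ((-194 + 105) - 138) + 85518 = (-89 - 138) + 85518 = -227 + 85518 = 85291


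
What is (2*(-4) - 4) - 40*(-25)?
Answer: 988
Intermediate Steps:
(2*(-4) - 4) - 40*(-25) = (-8 - 4) + 1000 = -12 + 1000 = 988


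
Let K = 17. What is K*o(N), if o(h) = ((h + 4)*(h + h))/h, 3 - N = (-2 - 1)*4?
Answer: 646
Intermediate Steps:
N = 15 (N = 3 - (-2 - 1)*4 = 3 - (-3)*4 = 3 - 1*(-12) = 3 + 12 = 15)
o(h) = 8 + 2*h (o(h) = ((4 + h)*(2*h))/h = (2*h*(4 + h))/h = 8 + 2*h)
K*o(N) = 17*(8 + 2*15) = 17*(8 + 30) = 17*38 = 646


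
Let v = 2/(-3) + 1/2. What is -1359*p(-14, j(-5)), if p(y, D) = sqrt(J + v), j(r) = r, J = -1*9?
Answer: -453*I*sqrt(330)/2 ≈ -4114.6*I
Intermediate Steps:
J = -9
v = -1/6 (v = 2*(-1/3) + 1*(1/2) = -2/3 + 1/2 = -1/6 ≈ -0.16667)
p(y, D) = I*sqrt(330)/6 (p(y, D) = sqrt(-9 - 1/6) = sqrt(-55/6) = I*sqrt(330)/6)
-1359*p(-14, j(-5)) = -453*I*sqrt(330)/2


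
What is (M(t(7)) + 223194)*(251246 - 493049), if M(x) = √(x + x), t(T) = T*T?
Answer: -53968978782 - 1692621*√2 ≈ -5.3971e+10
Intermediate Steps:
t(T) = T²
M(x) = √2*√x (M(x) = √(2*x) = √2*√x)
(M(t(7)) + 223194)*(251246 - 493049) = (√2*√(7²) + 223194)*(251246 - 493049) = (√2*√49 + 223194)*(-241803) = (√2*7 + 223194)*(-241803) = (7*√2 + 223194)*(-241803) = (223194 + 7*√2)*(-241803) = -53968978782 - 1692621*√2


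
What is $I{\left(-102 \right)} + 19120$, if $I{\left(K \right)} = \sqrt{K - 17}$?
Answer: $19120 + i \sqrt{119} \approx 19120.0 + 10.909 i$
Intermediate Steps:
$I{\left(K \right)} = \sqrt{-17 + K}$
$I{\left(-102 \right)} + 19120 = \sqrt{-17 - 102} + 19120 = \sqrt{-119} + 19120 = i \sqrt{119} + 19120 = 19120 + i \sqrt{119}$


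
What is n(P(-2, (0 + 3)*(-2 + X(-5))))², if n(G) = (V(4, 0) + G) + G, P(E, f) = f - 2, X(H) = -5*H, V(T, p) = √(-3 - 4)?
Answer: (134 + I*√7)² ≈ 17949.0 + 709.06*I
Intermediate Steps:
V(T, p) = I*√7 (V(T, p) = √(-7) = I*√7)
P(E, f) = -2 + f
n(G) = 2*G + I*√7 (n(G) = (I*√7 + G) + G = (G + I*√7) + G = 2*G + I*√7)
n(P(-2, (0 + 3)*(-2 + X(-5))))² = (2*(-2 + (0 + 3)*(-2 - 5*(-5))) + I*√7)² = (2*(-2 + 3*(-2 + 25)) + I*√7)² = (2*(-2 + 3*23) + I*√7)² = (2*(-2 + 69) + I*√7)² = (2*67 + I*√7)² = (134 + I*√7)²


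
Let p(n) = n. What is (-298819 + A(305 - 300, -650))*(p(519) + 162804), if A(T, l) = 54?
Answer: -48795196095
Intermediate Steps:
(-298819 + A(305 - 300, -650))*(p(519) + 162804) = (-298819 + 54)*(519 + 162804) = -298765*163323 = -48795196095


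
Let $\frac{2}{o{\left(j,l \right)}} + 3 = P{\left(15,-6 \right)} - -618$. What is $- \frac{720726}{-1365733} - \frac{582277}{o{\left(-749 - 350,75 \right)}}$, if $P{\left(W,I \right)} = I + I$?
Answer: $- \frac{479526651725271}{2731466} \approx -1.7556 \cdot 10^{8}$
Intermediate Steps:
$P{\left(W,I \right)} = 2 I$
$o{\left(j,l \right)} = \frac{2}{603}$ ($o{\left(j,l \right)} = \frac{2}{-3 + \left(2 \left(-6\right) - -618\right)} = \frac{2}{-3 + \left(-12 + 618\right)} = \frac{2}{-3 + 606} = \frac{2}{603}$)
$- \frac{720726}{-1365733} - \frac{582277}{o{\left(-749 - 350,75 \right)}} = - \frac{720726}{-1365733} - \frac{582277}{\frac{2}{603}} = \left(-720726\right) \left(- \frac{1}{1365733}\right) - \frac{351113031}{2} = \frac{720726}{1365733} - \frac{351113031}{2} = - \frac{479526651725271}{2731466}$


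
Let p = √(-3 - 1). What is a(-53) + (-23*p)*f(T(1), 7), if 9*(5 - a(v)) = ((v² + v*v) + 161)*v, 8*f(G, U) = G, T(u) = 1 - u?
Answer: 306332/9 ≈ 34037.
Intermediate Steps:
f(G, U) = G/8
a(v) = 5 - v*(161 + 2*v²)/9 (a(v) = 5 - ((v² + v*v) + 161)*v/9 = 5 - ((v² + v²) + 161)*v/9 = 5 - (2*v² + 161)*v/9 = 5 - (161 + 2*v²)*v/9 = 5 - v*(161 + 2*v²)/9)
p = 2*I (p = √(-4) = 2*I ≈ 2.0*I)
a(-53) + (-23*p)*f(T(1), 7) = (5 - 161/9*(-53) - 2/9*(-53)³) + (-46*I)*((1 - 1*1)/8) = (5 + 8533/9 - 2/9*(-148877)) + (-46*I)*((1 - 1)/8) = (5 + 8533/9 + 297754/9) + (-46*I)*((⅛)*0) = 306332/9 - 46*I*0 = 306332/9 + 0 = 306332/9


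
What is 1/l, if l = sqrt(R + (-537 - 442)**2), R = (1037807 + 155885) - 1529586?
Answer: sqrt(622547)/622547 ≈ 0.0012674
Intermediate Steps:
R = -335894 (R = 1193692 - 1529586 = -335894)
l = sqrt(622547) (l = sqrt(-335894 + (-537 - 442)**2) = sqrt(-335894 + (-979)**2) = sqrt(-335894 + 958441) = sqrt(622547) ≈ 789.02)
1/l = 1/(sqrt(622547)) = sqrt(622547)/622547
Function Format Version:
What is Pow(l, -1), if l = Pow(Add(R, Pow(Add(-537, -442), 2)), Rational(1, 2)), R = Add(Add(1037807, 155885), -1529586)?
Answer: Mul(Rational(1, 622547), Pow(622547, Rational(1, 2))) ≈ 0.0012674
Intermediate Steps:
R = -335894 (R = Add(1193692, -1529586) = -335894)
l = Pow(622547, Rational(1, 2)) (l = Pow(Add(-335894, Pow(Add(-537, -442), 2)), Rational(1, 2)) = Pow(Add(-335894, Pow(-979, 2)), Rational(1, 2)) = Pow(Add(-335894, 958441), Rational(1, 2)) = Pow(622547, Rational(1, 2)) ≈ 789.02)
Pow(l, -1) = Pow(Pow(622547, Rational(1, 2)), -1) = Mul(Rational(1, 622547), Pow(622547, Rational(1, 2)))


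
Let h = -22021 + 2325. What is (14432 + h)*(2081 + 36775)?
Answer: -204537984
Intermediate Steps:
h = -19696
(14432 + h)*(2081 + 36775) = (14432 - 19696)*(2081 + 36775) = -5264*38856 = -204537984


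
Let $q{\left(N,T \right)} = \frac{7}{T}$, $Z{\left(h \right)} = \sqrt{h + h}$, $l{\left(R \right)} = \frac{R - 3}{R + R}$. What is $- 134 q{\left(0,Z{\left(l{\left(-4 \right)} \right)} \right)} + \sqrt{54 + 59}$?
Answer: $\sqrt{113} - 268 \sqrt{7} \approx -698.43$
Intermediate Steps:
$l{\left(R \right)} = \frac{-3 + R}{2 R}$
$Z{\left(h \right)} = \sqrt{2} \sqrt{h}$ ($Z{\left(h \right)} = \sqrt{2 h} = \sqrt{2} \sqrt{h}$)
$- 134 q{\left(0,Z{\left(l{\left(-4 \right)} \right)} \right)} + \sqrt{54 + 59} = - 134 \frac{7}{\sqrt{2} \sqrt{\frac{-3 - 4}{2 \left(-4\right)}}} + \sqrt{54 + 59} = - 134 \frac{7}{\sqrt{2} \sqrt{\frac{1}{2} \left(- \frac{1}{4}\right) \left(-7\right)}} + \sqrt{113} = - 134 \frac{7}{\sqrt{2} \sqrt{\frac{7}{8}}} + \sqrt{113} = - 134 \frac{7}{\sqrt{2} \frac{\sqrt{14}}{4}} + \sqrt{113} = - 134 \frac{7}{\frac{1}{2} \sqrt{7}} + \sqrt{113} = - 134 \cdot 7 \frac{2 \sqrt{7}}{7} + \sqrt{113} = - 134 \cdot 2 \sqrt{7} + \sqrt{113} = - 268 \sqrt{7} + \sqrt{113} = \sqrt{113} - 268 \sqrt{7}$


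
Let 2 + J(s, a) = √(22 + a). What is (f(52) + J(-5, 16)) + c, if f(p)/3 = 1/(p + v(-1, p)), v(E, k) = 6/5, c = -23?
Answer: -6635/266 + √38 ≈ -18.779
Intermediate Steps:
v(E, k) = 6/5 (v(E, k) = 6*(⅕) = 6/5)
J(s, a) = -2 + √(22 + a)
f(p) = 3/(6/5 + p) (f(p) = 3/(p + 6/5) = 3/(6/5 + p))
(f(52) + J(-5, 16)) + c = (15/(6 + 5*52) + (-2 + √(22 + 16))) - 23 = (15/(6 + 260) + (-2 + √38)) - 23 = (15/266 + (-2 + √38)) - 23 = (-517/266 + √38) - 23 = -6635/266 + √38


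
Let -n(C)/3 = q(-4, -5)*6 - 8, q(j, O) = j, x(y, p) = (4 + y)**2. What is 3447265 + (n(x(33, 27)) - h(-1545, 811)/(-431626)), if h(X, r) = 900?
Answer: 743985319943/215813 ≈ 3.4474e+6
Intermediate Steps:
n(C) = 96 (n(C) = -3*(-4*6 - 8) = -3*(-24 - 8) = -3*(-32) = 96)
3447265 + (n(x(33, 27)) - h(-1545, 811)/(-431626)) = 3447265 + (96 - 900/(-431626)) = 3447265 + (96 - 900*(-1)/431626) = 3447265 + (96 - 1*(-450/215813)) = 3447265 + (96 + 450/215813) = 3447265 + 20718498/215813 = 743985319943/215813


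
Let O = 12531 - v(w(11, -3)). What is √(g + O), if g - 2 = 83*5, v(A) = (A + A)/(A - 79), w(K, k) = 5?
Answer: √17725997/37 ≈ 113.79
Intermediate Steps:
v(A) = 2*A/(-79 + A) (v(A) = (2*A)/(-79 + A) = 2*A/(-79 + A))
g = 417 (g = 2 + 83*5 = 2 + 415 = 417)
O = 463652/37 (O = 12531 - 2*5/(-79 + 5) = 12531 - 2*5/(-74) = 12531 - 2*5*(-1)/74 = 12531 - 1*(-5/37) = 12531 + 5/37 = 463652/37 ≈ 12531.)
√(g + O) = √(417 + 463652/37) = √(479081/37) = √17725997/37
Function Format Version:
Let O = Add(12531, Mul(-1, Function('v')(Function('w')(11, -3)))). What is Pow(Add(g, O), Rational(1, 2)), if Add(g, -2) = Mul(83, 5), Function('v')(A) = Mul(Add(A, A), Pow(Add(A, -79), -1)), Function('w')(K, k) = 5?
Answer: Mul(Rational(1, 37), Pow(17725997, Rational(1, 2))) ≈ 113.79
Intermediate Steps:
Function('v')(A) = Mul(2, A, Pow(Add(-79, A), -1)) (Function('v')(A) = Mul(Mul(2, A), Pow(Add(-79, A), -1)) = Mul(2, A, Pow(Add(-79, A), -1)))
g = 417 (g = Add(2, Mul(83, 5)) = Add(2, 415) = 417)
O = Rational(463652, 37) (O = Add(12531, Mul(-1, Mul(2, 5, Pow(Add(-79, 5), -1)))) = Add(12531, Mul(-1, Mul(2, 5, Pow(-74, -1)))) = Add(12531, Mul(-1, Mul(2, 5, Rational(-1, 74)))) = Add(12531, Mul(-1, Rational(-5, 37))) = Add(12531, Rational(5, 37)) = Rational(463652, 37) ≈ 12531.)
Pow(Add(g, O), Rational(1, 2)) = Pow(Add(417, Rational(463652, 37)), Rational(1, 2)) = Pow(Rational(479081, 37), Rational(1, 2)) = Mul(Rational(1, 37), Pow(17725997, Rational(1, 2)))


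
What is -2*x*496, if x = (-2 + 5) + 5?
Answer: -7936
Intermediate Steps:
x = 8 (x = 3 + 5 = 8)
-2*x*496 = -2*8*496 = -16*496 = -7936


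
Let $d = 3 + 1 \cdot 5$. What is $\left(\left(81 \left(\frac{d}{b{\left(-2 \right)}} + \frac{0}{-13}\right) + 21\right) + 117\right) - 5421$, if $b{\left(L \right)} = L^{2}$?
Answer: $-5121$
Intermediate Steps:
$d = 8$ ($d = 3 + 5 = 8$)
$\left(\left(81 \left(\frac{d}{b{\left(-2 \right)}} + \frac{0}{-13}\right) + 21\right) + 117\right) - 5421 = \left(\left(81 \left(\frac{8}{\left(-2\right)^{2}} + \frac{0}{-13}\right) + 21\right) + 117\right) - 5421 = \left(\left(81 \left(\frac{8}{4} + 0 \left(- \frac{1}{13}\right)\right) + 21\right) + 117\right) - 5421 = \left(\left(81 \left(8 \cdot \frac{1}{4} + 0\right) + 21\right) + 117\right) - 5421 = \left(\left(81 \left(2 + 0\right) + 21\right) + 117\right) - 5421 = \left(\left(81 \cdot 2 + 21\right) + 117\right) - 5421 = \left(\left(162 + 21\right) + 117\right) - 5421 = \left(183 + 117\right) - 5421 = 300 - 5421 = -5121$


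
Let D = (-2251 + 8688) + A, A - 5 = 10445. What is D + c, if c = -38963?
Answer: -22076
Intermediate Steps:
A = 10450 (A = 5 + 10445 = 10450)
D = 16887 (D = (-2251 + 8688) + 10450 = 6437 + 10450 = 16887)
D + c = 16887 - 38963 = -22076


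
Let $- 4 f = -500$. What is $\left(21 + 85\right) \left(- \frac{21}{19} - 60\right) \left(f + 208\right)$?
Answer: $- \frac{40980978}{19} \approx -2.1569 \cdot 10^{6}$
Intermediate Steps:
$f = 125$ ($f = \left(- \frac{1}{4}\right) \left(-500\right) = 125$)
$\left(21 + 85\right) \left(- \frac{21}{19} - 60\right) \left(f + 208\right) = \left(21 + 85\right) \left(- \frac{21}{19} - 60\right) \left(125 + 208\right) = 106 \left(\left(-21\right) \frac{1}{19} - 60\right) 333 = 106 \left(- \frac{21}{19} - 60\right) 333 = 106 \left(- \frac{1161}{19}\right) 333 = \left(- \frac{123066}{19}\right) 333 = - \frac{40980978}{19}$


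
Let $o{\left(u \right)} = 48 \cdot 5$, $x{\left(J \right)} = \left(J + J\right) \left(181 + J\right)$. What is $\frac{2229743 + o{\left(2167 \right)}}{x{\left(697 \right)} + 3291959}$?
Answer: $\frac{2229983}{4515891} \approx 0.49381$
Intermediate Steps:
$x{\left(J \right)} = 2 J \left(181 + J\right)$
$o{\left(u \right)} = 240$
$\frac{2229743 + o{\left(2167 \right)}}{x{\left(697 \right)} + 3291959} = \frac{2229743 + 240}{2 \cdot 697 \left(181 + 697\right) + 3291959} = \frac{2229983}{2 \cdot 697 \cdot 878 + 3291959} = \frac{2229983}{1223932 + 3291959} = \frac{2229983}{4515891}$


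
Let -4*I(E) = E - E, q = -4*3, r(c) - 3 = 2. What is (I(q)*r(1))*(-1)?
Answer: 0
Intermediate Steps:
r(c) = 5 (r(c) = 3 + 2 = 5)
q = -12
I(E) = 0 (I(E) = -(E - E)/4 = -¼*0 = 0)
(I(q)*r(1))*(-1) = (0*5)*(-1) = 0*(-1) = 0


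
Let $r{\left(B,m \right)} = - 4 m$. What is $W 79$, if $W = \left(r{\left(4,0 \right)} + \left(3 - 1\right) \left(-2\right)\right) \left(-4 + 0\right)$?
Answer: $1264$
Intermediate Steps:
$W = 16$ ($W = \left(\left(-4\right) 0 + \left(3 - 1\right) \left(-2\right)\right) \left(-4 + 0\right) = \left(0 + 2 \left(-2\right)\right) \left(-4\right) = \left(0 - 4\right) \left(-4\right) = \left(-4\right) \left(-4\right) = 16$)
$W 79 = 16 \cdot 79 = 1264$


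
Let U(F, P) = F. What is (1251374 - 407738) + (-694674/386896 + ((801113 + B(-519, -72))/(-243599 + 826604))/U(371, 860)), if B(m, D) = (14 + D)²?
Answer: 11766393270501373667/13947269036680 ≈ 8.4363e+5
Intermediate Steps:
(1251374 - 407738) + (-694674/386896 + ((801113 + B(-519, -72))/(-243599 + 826604))/U(371, 860)) = (1251374 - 407738) + (-694674/386896 + ((801113 + (14 - 72)²)/(-243599 + 826604))/371) = 843636 + (-694674*1/386896 + ((801113 + (-58)²)/583005)*(1/371)) = 843636 + (-347337/193448 + ((801113 + 3364)*(1/583005))*(1/371)) = 843636 + (-347337/193448 + (804477*(1/583005))*(1/371)) = 843636 + (-347337/193448 + (268159/194335)*(1/371)) = 843636 + (-347337/193448 + 268159/72098285) = 843636 - 24990527194813/13947269036680 = 11766393270501373667/13947269036680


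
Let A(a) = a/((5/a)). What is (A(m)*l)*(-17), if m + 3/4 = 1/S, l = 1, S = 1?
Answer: -17/80 ≈ -0.21250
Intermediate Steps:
m = 1/4 (m = -3/4 + 1/1 = -3/4 + 1 = 1/4 ≈ 0.25000)
A(a) = a**2/5 (A(a) = a*(a/5) = a**2/5)
(A(m)*l)*(-17) = (((1/4)**2/5)*1)*(-17) = (((1/5)*(1/16))*1)*(-17) = ((1/80)*1)*(-17) = (1/80)*(-17) = -17/80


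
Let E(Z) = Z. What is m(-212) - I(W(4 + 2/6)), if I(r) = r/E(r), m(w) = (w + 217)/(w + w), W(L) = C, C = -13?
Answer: -429/424 ≈ -1.0118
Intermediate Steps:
W(L) = -13
m(w) = (217 + w)/(2*w) (m(w) = (217 + w)/((2*w)) = (217 + w)*(1/(2*w)) = (217 + w)/(2*w))
I(r) = 1 (I(r) = r/r = 1)
m(-212) - I(W(4 + 2/6)) = (½)*(217 - 212)/(-212) - 1*1 = (½)*(-1/212)*5 - 1 = -5/424 - 1 = -429/424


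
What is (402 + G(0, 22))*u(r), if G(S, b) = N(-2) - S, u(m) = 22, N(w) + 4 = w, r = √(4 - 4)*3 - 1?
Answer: 8712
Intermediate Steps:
r = -1 (r = √0*3 - 1 = 0*3 - 1 = 0 - 1 = -1)
N(w) = -4 + w
G(S, b) = -6 - S (G(S, b) = (-4 - 2) - S = -6 - S)
(402 + G(0, 22))*u(r) = (402 + (-6 - 1*0))*22 = (402 + (-6 + 0))*22 = (402 - 6)*22 = 396*22 = 8712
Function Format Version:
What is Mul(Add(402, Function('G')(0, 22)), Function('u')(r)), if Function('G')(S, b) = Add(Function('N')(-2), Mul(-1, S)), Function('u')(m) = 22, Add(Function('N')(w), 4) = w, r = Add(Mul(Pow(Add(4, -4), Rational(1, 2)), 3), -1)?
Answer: 8712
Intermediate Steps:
r = -1 (r = Add(Mul(Pow(0, Rational(1, 2)), 3), -1) = Add(Mul(0, 3), -1) = Add(0, -1) = -1)
Function('N')(w) = Add(-4, w)
Function('G')(S, b) = Add(-6, Mul(-1, S)) (Function('G')(S, b) = Add(Add(-4, -2), Mul(-1, S)) = Add(-6, Mul(-1, S)))
Mul(Add(402, Function('G')(0, 22)), Function('u')(r)) = Mul(Add(402, Add(-6, Mul(-1, 0))), 22) = Mul(Add(402, Add(-6, 0)), 22) = Mul(Add(402, -6), 22) = Mul(396, 22) = 8712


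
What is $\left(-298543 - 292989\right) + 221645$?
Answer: $-369887$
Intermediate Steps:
$\left(-298543 - 292989\right) + 221645 = -591532 + 221645 = -369887$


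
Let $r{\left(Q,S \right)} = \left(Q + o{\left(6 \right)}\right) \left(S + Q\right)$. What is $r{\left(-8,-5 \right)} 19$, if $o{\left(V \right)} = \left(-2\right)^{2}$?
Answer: $988$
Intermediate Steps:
$o{\left(V \right)} = 4$
$r{\left(Q,S \right)} = \left(4 + Q\right) \left(Q + S\right)$ ($r{\left(Q,S \right)} = \left(Q + 4\right) \left(S + Q\right) = \left(4 + Q\right) \left(Q + S\right)$)
$r{\left(-8,-5 \right)} 19 = \left(\left(-8\right)^{2} + 4 \left(-8\right) + 4 \left(-5\right) - -40\right) 19 = \left(64 - 32 - 20 + 40\right) 19 = 52 \cdot 19 = 988$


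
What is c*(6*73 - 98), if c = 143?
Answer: 48620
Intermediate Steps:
c*(6*73 - 98) = 143*(6*73 - 98) = 143*(438 - 98) = 143*340 = 48620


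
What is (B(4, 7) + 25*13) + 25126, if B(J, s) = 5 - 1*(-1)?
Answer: 25457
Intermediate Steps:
B(J, s) = 6 (B(J, s) = 5 + 1 = 6)
(B(4, 7) + 25*13) + 25126 = (6 + 25*13) + 25126 = (6 + 325) + 25126 = 331 + 25126 = 25457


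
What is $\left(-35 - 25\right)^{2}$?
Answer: $3600$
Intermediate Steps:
$\left(-35 - 25\right)^{2} = \left(-60\right)^{2} = 3600$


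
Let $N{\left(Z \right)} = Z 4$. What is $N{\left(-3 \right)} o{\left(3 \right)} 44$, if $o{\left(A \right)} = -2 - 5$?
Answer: $3696$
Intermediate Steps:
$N{\left(Z \right)} = 4 Z$
$o{\left(A \right)} = -7$
$N{\left(-3 \right)} o{\left(3 \right)} 44 = 4 \left(-3\right) \left(-7\right) 44 = \left(-12\right) \left(-7\right) 44 = 84 \cdot 44 = 3696$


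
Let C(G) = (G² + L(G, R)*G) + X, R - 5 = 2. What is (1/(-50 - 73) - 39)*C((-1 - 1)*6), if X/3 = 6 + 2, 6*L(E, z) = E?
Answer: -307072/41 ≈ -7489.6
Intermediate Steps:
R = 7 (R = 5 + 2 = 7)
L(E, z) = E/6
X = 24 (X = 3*(6 + 2) = 3*8 = 24)
C(G) = 24 + 7*G²/6 (C(G) = (G² + (G/6)*G) + 24 = (G² + G²/6) + 24 = 7*G²/6 + 24 = 24 + 7*G²/6)
(1/(-50 - 73) - 39)*C((-1 - 1)*6) = (1/(-50 - 73) - 39)*(24 + 7*((-1 - 1)*6)²/6) = (1/(-123) - 39)*(24 + 7*(-2*6)²/6) = (-1/123 - 39)*(24 + (7/6)*(-12)²) = -4798*(24 + (7/6)*144)/123 = -4798*(24 + 168)/123 = -4798/123*192 = -307072/41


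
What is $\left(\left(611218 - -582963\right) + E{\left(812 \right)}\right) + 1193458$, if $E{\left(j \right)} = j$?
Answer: $2388451$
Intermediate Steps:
$\left(\left(611218 - -582963\right) + E{\left(812 \right)}\right) + 1193458 = \left(\left(611218 - -582963\right) + 812\right) + 1193458 = \left(\left(611218 + 582963\right) + 812\right) + 1193458 = \left(1194181 + 812\right) + 1193458 = 1194993 + 1193458 = 2388451$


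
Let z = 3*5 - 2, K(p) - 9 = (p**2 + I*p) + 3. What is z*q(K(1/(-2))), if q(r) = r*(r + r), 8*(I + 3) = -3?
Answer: 646477/128 ≈ 5050.6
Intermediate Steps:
I = -27/8 (I = -3 + (1/8)*(-3) = -3 - 3/8 = -27/8 ≈ -3.3750)
K(p) = 12 + p**2 - 27*p/8 (K(p) = 9 + ((p**2 - 27*p/8) + 3) = 9 + (3 + p**2 - 27*p/8) = 12 + p**2 - 27*p/8)
z = 13 (z = 15 - 2 = 13)
q(r) = 2*r**2 (q(r) = r*(2*r) = 2*r**2)
z*q(K(1/(-2))) = 13*(2*(12 + (1/(-2))**2 - 27/8/(-2))**2) = 13*(2*(12 + (-1/2)**2 - 27/8*(-1/2))**2) = 13*(2*(12 + 1/4 + 27/16)**2) = 13*(2*(223/16)**2) = 13*(2*(49729/256)) = 13*(49729/128) = 646477/128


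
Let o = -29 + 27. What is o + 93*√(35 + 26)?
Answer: -2 + 93*√61 ≈ 724.35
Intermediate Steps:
o = -2
o + 93*√(35 + 26) = -2 + 93*√(35 + 26) = -2 + 93*√61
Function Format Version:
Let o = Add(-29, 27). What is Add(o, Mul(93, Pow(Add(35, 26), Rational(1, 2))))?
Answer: Add(-2, Mul(93, Pow(61, Rational(1, 2)))) ≈ 724.35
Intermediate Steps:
o = -2
Add(o, Mul(93, Pow(Add(35, 26), Rational(1, 2)))) = Add(-2, Mul(93, Pow(Add(35, 26), Rational(1, 2)))) = Add(-2, Mul(93, Pow(61, Rational(1, 2))))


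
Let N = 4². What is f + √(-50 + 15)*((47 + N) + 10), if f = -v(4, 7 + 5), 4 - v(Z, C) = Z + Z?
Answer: 4 + 73*I*√35 ≈ 4.0 + 431.87*I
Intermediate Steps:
v(Z, C) = 4 - 2*Z (v(Z, C) = 4 - (Z + Z) = 4 - 2*Z)
N = 16
f = 4 (f = -(4 - 2*4) = -(4 - 8) = -1*(-4) = 4)
f + √(-50 + 15)*((47 + N) + 10) = 4 + √(-50 + 15)*((47 + 16) + 10) = 4 + √(-35)*(63 + 10) = 4 + (I*√35)*73 = 4 + 73*I*√35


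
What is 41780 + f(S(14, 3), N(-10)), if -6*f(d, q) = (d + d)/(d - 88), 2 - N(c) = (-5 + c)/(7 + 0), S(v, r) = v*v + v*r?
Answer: 9400381/225 ≈ 41780.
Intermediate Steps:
S(v, r) = v² + r*v
N(c) = 19/7 - c/7 (N(c) = 2 - (-5 + c)/(7 + 0) = 2 - (-5 + c)/7 = 2 - (-5/7 + c/7) = 2 + (5/7 - c/7) = 19/7 - c/7)
f(d, q) = -d/(3*(-88 + d)) (f(d, q) = -(d + d)/(6*(d - 88)) = -2*d/(6*(-88 + d)) = -d/(3*(-88 + d)))
41780 + f(S(14, 3), N(-10)) = 41780 - 14*(3 + 14)/(-264 + 3*(14*(3 + 14))) = 41780 - 14*17/(-264 + 3*(14*17)) = 41780 - 1*238/(-264 + 3*238) = 41780 - 1*238/(-264 + 714) = 41780 - 1*238/450 = 41780 - 1*238*1/450 = 41780 - 119/225 = 9400381/225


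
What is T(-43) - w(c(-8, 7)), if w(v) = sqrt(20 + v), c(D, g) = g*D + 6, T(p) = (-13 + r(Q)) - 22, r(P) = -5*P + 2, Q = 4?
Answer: -53 - I*sqrt(30) ≈ -53.0 - 5.4772*I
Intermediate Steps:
r(P) = 2 - 5*P
T(p) = -53 (T(p) = (-13 + (2 - 5*4)) - 22 = (-13 + (2 - 20)) - 22 = (-13 - 18) - 22 = -31 - 22 = -53)
c(D, g) = 6 + D*g (c(D, g) = D*g + 6 = 6 + D*g)
T(-43) - w(c(-8, 7)) = -53 - sqrt(20 + (6 - 8*7)) = -53 - sqrt(20 + (6 - 56)) = -53 - sqrt(20 - 50) = -53 - sqrt(-30) = -53 - I*sqrt(30)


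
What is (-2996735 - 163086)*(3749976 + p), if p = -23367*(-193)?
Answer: -26099511614547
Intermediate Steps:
p = 4509831
(-2996735 - 163086)*(3749976 + p) = (-2996735 - 163086)*(3749976 + 4509831) = -3159821*8259807 = -26099511614547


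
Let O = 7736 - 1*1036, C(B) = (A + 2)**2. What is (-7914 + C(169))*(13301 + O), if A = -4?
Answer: -158207910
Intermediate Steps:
C(B) = 4 (C(B) = (-4 + 2)**2 = (-2)**2 = 4)
O = 6700 (O = 7736 - 1036 = 6700)
(-7914 + C(169))*(13301 + O) = (-7914 + 4)*(13301 + 6700) = -7910*20001 = -158207910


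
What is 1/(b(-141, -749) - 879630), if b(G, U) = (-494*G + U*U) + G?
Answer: -1/249116 ≈ -4.0142e-6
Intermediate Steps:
b(G, U) = U² - 493*G (b(G, U) = (-494*G + U²) + G = (U² - 494*G) + G = U² - 493*G)
1/(b(-141, -749) - 879630) = 1/(((-749)² - 493*(-141)) - 879630) = 1/((561001 + 69513) - 879630) = 1/(630514 - 879630) = 1/(-249116) = -1/249116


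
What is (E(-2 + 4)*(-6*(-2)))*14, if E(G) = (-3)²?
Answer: 1512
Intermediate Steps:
E(G) = 9
(E(-2 + 4)*(-6*(-2)))*14 = (9*(-6*(-2)))*14 = (9*12)*14 = 108*14 = 1512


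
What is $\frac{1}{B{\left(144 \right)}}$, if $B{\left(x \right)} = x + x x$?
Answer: $\frac{1}{20880} \approx 4.7893 \cdot 10^{-5}$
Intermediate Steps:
$B{\left(x \right)} = x + x^{2}$
$\frac{1}{B{\left(144 \right)}} = \frac{1}{144 \left(1 + 144\right)} = \frac{1}{144 \cdot 145} = \frac{1}{20880}$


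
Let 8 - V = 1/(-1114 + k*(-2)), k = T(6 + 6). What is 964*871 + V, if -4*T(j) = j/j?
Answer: 1869905006/2227 ≈ 8.3965e+5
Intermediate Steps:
T(j) = -¼ (T(j) = -j/(4*j) = -¼*1 = -¼)
k = -¼ ≈ -0.25000
V = 17818/2227 (V = 8 - 1/(-1114 - ¼*(-2)) = 8 - 1/(-1114 + ½) = 8 - 1/(-2227/2) = 8 - 1*(-2/2227) = 8 + 2/2227 = 17818/2227 ≈ 8.0009)
964*871 + V = 964*871 + 17818/2227 = 839644 + 17818/2227 = 1869905006/2227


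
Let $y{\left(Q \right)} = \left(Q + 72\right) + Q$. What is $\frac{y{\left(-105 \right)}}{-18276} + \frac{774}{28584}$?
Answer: $\frac{83751}{2418524} \approx 0.034629$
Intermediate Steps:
$y{\left(Q \right)} = 72 + 2 Q$ ($y{\left(Q \right)} = \left(72 + Q\right) + Q = 72 + 2 Q$)
$\frac{y{\left(-105 \right)}}{-18276} + \frac{774}{28584} = \frac{72 + 2 \left(-105\right)}{-18276} + \frac{774}{28584} = \left(72 - 210\right) \left(- \frac{1}{18276}\right) + 774 \cdot \frac{1}{28584} = \left(-138\right) \left(- \frac{1}{18276}\right) + \frac{43}{1588} = \frac{23}{3046} + \frac{43}{1588} = \frac{83751}{2418524}$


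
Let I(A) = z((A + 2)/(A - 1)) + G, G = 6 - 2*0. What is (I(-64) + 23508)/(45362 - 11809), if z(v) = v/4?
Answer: 3056851/4361890 ≈ 0.70081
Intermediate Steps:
z(v) = v/4 (z(v) = v*(¼) = v/4)
G = 6 (G = 6 + 0 = 6)
I(A) = 6 + (2 + A)/(4*(-1 + A)) (I(A) = ((A + 2)/(A - 1))/4 + 6 = ((2 + A)/(-1 + A))/4 + 6 = (2 + A)/(4*(-1 + A)) + 6 = 6 + (2 + A)/(4*(-1 + A)))
(I(-64) + 23508)/(45362 - 11809) = ((-22 + 25*(-64))/(4*(-1 - 64)) + 23508)/(45362 - 11809) = ((¼)*(-22 - 1600)/(-65) + 23508)/33553 = ((¼)*(-1/65)*(-1622) + 23508)*(1/33553) = (811/130 + 23508)*(1/33553) = (3056851/130)*(1/33553) = 3056851/4361890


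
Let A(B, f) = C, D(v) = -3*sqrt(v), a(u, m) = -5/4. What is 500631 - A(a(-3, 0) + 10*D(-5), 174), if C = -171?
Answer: 500802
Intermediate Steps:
a(u, m) = -5/4 (a(u, m) = -5*1/4 = -5/4)
A(B, f) = -171
500631 - A(a(-3, 0) + 10*D(-5), 174) = 500631 - 1*(-171) = 500631 + 171 = 500802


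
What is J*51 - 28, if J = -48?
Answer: -2476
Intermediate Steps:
J*51 - 28 = -48*51 - 28 = -2448 - 28 = -2476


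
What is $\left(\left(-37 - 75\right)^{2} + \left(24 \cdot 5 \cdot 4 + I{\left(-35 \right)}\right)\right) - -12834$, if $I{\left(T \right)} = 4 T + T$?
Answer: $25683$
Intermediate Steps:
$I{\left(T \right)} = 5 T$
$\left(\left(-37 - 75\right)^{2} + \left(24 \cdot 5 \cdot 4 + I{\left(-35 \right)}\right)\right) - -12834 = \left(\left(-37 - 75\right)^{2} + \left(24 \cdot 5 \cdot 4 + 5 \left(-35\right)\right)\right) - -12834 = \left(\left(-112\right)^{2} + \left(120 \cdot 4 - 175\right)\right) + 12834 = \left(12544 + \left(480 - 175\right)\right) + 12834 = \left(12544 + 305\right) + 12834 = 12849 + 12834 = 25683$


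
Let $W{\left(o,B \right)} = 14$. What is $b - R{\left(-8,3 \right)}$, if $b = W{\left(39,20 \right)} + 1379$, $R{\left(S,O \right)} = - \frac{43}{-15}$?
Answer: $\frac{20852}{15} \approx 1390.1$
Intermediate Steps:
$R{\left(S,O \right)} = \frac{43}{15}$ ($R{\left(S,O \right)} = \left(-43\right) \left(- \frac{1}{15}\right) = \frac{43}{15}$)
$b = 1393$ ($b = 14 + 1379 = 1393$)
$b - R{\left(-8,3 \right)} = 1393 - \frac{43}{15} = \frac{20852}{15}$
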